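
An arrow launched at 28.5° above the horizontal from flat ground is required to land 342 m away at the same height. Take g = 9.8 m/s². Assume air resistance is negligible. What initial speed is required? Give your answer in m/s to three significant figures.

63.2 m/s

Level-ground range: R = v₀² sin(2θ)/g, so v₀ = √(gR / sin 2θ).
v₀ = √(9.80 × 342 / sin 57.00°) = √(3352 / 0.8387) = √3996.3 = 63.22 m/s.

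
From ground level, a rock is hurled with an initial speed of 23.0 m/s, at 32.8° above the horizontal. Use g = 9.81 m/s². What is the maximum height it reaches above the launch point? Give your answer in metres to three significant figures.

Components: vₓ = 23.00 cos 32.8° = 19.33 m/s, v_y0 = 23.00 sin 32.8° = 12.46 m/s.
Peak height H = v_y0² / (2g) = 155.23 / 19.62 = 7.912 m.

7.91 m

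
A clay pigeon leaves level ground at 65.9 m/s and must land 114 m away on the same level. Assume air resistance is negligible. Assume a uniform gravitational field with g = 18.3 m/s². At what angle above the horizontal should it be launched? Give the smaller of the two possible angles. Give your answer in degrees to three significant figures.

Level-ground range R = v₀² sin(2θ)/g ⇒ sin(2θ) = gR/v₀² = 18.3 × 114 / 65.9² = 0.4804.
2θ = 28.71° or 180° − 28.71° = 151.3°, so θ = 14.36° or 75.64°.
The smaller angle is 14.36°.

14.4°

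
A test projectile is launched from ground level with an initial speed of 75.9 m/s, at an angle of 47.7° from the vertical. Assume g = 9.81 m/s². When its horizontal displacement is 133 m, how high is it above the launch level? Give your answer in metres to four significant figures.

Horizontal component vₓ = 75.90 sin 47.7° = 56.14 m/s; vertical v_y0 = 75.90 cos 47.7° = 51.08 m/s.
Time to reach x = 133 m: t = x/vₓ = 133/56.14 = 2.369 s.
Height: y = v_y0 t − ½ g t² = 51.08 × 2.369 − 4.905 × 2.369² = 121.0 − 27.53 = 93.49 m.

93.49 m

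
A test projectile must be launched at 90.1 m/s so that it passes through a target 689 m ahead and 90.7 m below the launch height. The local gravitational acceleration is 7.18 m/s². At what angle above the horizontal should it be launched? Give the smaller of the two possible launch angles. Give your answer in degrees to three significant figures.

10.4°

Trajectory: y = x tanθ − g x² (1 + tan²θ)/(2v₀²). With x = 689, y = −90.7, v₀ = 90.1, g = 7.18:
209.9 tan²θ − 689 tanθ + (119.2) = 0.
tanθ = [689 ± √(689² − 4 × 209.9 × (119.2))] / (2 × 209.9) = (689 ± 612.0) / 419.9, giving tanθ = 0.1833 or 3.099.
θ = 10.39° or 72.11°; the smaller is 10.39°.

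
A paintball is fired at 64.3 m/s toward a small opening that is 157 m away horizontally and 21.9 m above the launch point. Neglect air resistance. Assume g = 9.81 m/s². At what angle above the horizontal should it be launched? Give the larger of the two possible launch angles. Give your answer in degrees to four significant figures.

78.74°

Trajectory: y = x tanθ − g x² (1 + tan²θ)/(2v₀²). With x = 157, y = 21.9, v₀ = 64.3, g = 9.81:
29.24 tan²θ − 157 tanθ + (51.14) = 0.
tanθ = [157 ± √(157² − 4 × 29.24 × (51.14))] / (2 × 29.24) = (157 ± 136.6) / 58.49, giving tanθ = 0.3484 or 5.021.
θ = 19.21° or 78.74°; the larger is 78.74°.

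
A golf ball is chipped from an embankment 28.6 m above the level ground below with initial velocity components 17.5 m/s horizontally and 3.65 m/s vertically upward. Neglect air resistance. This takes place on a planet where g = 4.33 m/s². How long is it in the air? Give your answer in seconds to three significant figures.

The projectile lands when y = 28.6 + (3.650) t − ½·4.33·t² = 0. Positive root: t = (3.650 + √(3.650² + 2·4.33·28.6)) / 4.33 = (3.650 + 16.16) / 4.33 = 4.574 s.

4.57 s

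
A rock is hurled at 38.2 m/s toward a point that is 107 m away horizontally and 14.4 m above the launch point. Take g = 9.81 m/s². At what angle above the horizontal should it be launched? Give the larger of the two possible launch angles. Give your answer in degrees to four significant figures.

64.93°

Trajectory: y = x tanθ − g x² (1 + tan²θ)/(2v₀²). With x = 107, y = 14.4, v₀ = 38.2, g = 9.81:
38.48 tan²θ − 107 tanθ + (52.88) = 0.
tanθ = [107 ± √(107² − 4 × 38.48 × (52.88))] / (2 × 38.48) = (107 ± 57.52) / 76.97, giving tanθ = 0.6429 or 2.137.
θ = 32.74° or 64.93°; the larger is 64.93°.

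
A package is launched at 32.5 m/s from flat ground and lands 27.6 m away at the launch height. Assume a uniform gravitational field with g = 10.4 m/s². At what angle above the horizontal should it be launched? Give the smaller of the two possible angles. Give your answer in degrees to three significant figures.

7.88°

Level-ground range R = v₀² sin(2θ)/g ⇒ sin(2θ) = gR/v₀² = 10.4 × 27.6 / 32.5² = 0.2718.
2θ = 15.77° or 180° − 15.77° = 164.2°, so θ = 7.884° or 82.12°.
The smaller angle is 7.884°.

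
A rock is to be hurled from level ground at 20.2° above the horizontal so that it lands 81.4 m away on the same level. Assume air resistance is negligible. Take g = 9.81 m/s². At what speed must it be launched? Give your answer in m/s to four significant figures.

Level-ground range: R = v₀² sin(2θ)/g, so v₀ = √(gR / sin 2θ).
v₀ = √(9.81 × 81.4 / sin 40.40°) = √(798.5 / 0.6481) = √1232.1 = 35.10 m/s.

35.10 m/s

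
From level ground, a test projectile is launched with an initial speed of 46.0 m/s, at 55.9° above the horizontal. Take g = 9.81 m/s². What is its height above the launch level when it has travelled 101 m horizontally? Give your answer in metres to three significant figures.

73.9 m

Horizontal component vₓ = 46.00 cos 55.9° = 25.79 m/s; vertical v_y0 = 46.00 sin 55.9° = 38.09 m/s.
At x = 101 m, t = x/vₓ = 101/25.79 = 3.916 s.
Height: y = v_y0 t − ½ g t² = 38.09 × 3.916 − 4.905 × 3.916² = 149.2 − 75.23 = 73.94 m.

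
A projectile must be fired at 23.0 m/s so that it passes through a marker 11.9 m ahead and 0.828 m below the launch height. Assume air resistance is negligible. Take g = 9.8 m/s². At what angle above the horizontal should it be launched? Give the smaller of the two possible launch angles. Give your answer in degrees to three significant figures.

Trajectory: y = x tanθ − g x² (1 + tan²θ)/(2v₀²). With x = 11.9, y = −0.828, v₀ = 23.0, g = 9.80:
1.312 tan²θ − 11.9 tanθ + (0.4837) = 0.
tanθ = [11.9 ± √(11.9² − 4 × 1.312 × (0.4837))] / (2 × 1.312) = (11.9 ± 11.79) / 2.623, giving tanθ = 0.04083 or 9.031.
θ = 2.338° or 83.68°; the smaller is 2.338°.

2.34°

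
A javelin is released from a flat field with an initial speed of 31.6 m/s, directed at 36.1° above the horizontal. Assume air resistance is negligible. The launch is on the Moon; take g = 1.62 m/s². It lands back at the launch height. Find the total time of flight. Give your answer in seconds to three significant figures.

23.0 s

Horizontal component vₓ = 31.60 cos 36.1° = 25.53 m/s; vertical v_y0 = 31.60 sin 36.1° = 18.62 m/s.
Time of flight on level ground: T = 2 v_y0 / g = 2 × 18.62 / 1.62 = 22.99 s.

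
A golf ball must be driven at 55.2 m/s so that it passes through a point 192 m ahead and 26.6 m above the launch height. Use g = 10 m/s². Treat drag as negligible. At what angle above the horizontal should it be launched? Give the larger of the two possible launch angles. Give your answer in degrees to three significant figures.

69.2°

Trajectory: y = x tanθ − g x² (1 + tan²θ)/(2v₀²). With x = 192, y = 26.6, v₀ = 55.2, g = 10.0:
60.49 tan²θ − 192 tanθ + (87.09) = 0.
tanθ = [192 ± √(192² − 4 × 60.49 × (87.09))] / (2 × 60.49) = (192 ± 125.7) / 121.0, giving tanθ = 0.5483 or 2.626.
θ = 28.74° or 69.15°; the larger is 69.15°.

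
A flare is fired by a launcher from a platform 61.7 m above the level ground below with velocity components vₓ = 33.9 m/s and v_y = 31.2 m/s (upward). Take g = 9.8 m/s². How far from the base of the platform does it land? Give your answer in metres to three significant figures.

The projectile lands when y = 61.7 + (31.20) t − ½·9.80·t² = 0. Positive root: t = (31.20 + √(31.20² + 2·9.80·61.7)) / 9.80 = (31.20 + 46.72) / 9.80 = 7.951 s.
Horizontal distance: R = vₓ t = 33.90 × 7.951 = 269.5 m.

270 m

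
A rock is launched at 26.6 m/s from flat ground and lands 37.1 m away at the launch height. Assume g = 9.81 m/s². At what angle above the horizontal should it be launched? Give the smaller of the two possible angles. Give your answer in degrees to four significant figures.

15.48°

R = v₀² sin 2θ / g gives sin 2θ = gR/v₀² = 9.81·37.1/26.6² = 0.5144.
2θ = 30.96° or 180° − 30.96° = 149.0°, so θ = 15.48° or 74.52°.
The smaller angle is 15.48°.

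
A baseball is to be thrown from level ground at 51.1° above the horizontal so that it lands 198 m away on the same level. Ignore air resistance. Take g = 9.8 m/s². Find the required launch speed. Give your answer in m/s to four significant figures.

From R = (v₀² / g) sin 2θ: v₀ = √(gR / sin 2θ).
v₀ = √(9.80 × 198 / sin 102.2°) = √(1940 / 0.9774) = √1985.2 = 44.56 m/s.

44.56 m/s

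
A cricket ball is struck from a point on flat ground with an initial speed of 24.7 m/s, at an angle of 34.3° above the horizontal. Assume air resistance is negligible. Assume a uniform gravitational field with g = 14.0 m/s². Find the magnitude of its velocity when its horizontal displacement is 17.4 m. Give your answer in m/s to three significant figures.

20.5 m/s

Components: vₓ = 24.70 cos 34.3° = 20.40 m/s, v_y0 = 24.70 sin 34.3° = 13.92 m/s.
x = vₓ t ⇒ t = 17.4/20.40 = 0.8527 s.
Vertical velocity there: v_y = v_y0 − g t = 13.92 − 14.0 × 0.8527 = 1.981 m/s.
Speed: √(vₓ² + v_y²) = √(20.40² + 1.981²) = 20.50 m/s.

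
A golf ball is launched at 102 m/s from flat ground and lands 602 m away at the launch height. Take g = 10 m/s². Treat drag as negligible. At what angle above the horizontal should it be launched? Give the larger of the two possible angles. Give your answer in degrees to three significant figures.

72.3°

Level-ground range R = v₀² sin(2θ)/g ⇒ sin(2θ) = gR/v₀² = 10.0 × 602 / 102² = 0.5786.
2θ = 35.35° or 180° − 35.35° = 144.6°, so θ = 17.68° or 72.32°.
The larger angle is 72.32°.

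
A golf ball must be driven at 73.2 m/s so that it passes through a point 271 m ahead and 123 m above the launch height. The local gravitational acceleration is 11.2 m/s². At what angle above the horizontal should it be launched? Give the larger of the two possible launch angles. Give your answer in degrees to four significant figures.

68.06°

Trajectory: y = x tanθ − g x² (1 + tan²θ)/(2v₀²). With x = 271, y = 123, v₀ = 73.2, g = 11.2:
76.75 tan²θ − 271 tanθ + (199.8) = 0.
tanθ = [271 ± √(271² − 4 × 76.75 × (199.8))] / (2 × 76.75) = (271 ± 110.1) / 153.5, giving tanθ = 1.048 or 2.482.
θ = 46.35° or 68.06°; the larger is 68.06°.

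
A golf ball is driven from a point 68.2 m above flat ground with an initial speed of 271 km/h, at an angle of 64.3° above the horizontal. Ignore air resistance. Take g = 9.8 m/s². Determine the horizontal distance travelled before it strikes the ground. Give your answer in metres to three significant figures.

Convert: 271 km/h = 271/3.6 = 75.28 m/s.
Resolve: vₓ = 75.28 cos 64.3° = 32.64 m/s and v_y0 = 75.28 sin 64.3° = 67.83 m/s.
The projectile lands when y = 68.2 + (67.83) t − ½·9.80·t² = 0. Positive root: t = (67.83 + √(67.83² + 2·9.80·68.2)) / 9.80 = (67.83 + 77.06) / 9.80 = 14.78 s.
Horizontal distance: R = vₓ t = 32.64 × 14.78 = 482.6 m.

483 m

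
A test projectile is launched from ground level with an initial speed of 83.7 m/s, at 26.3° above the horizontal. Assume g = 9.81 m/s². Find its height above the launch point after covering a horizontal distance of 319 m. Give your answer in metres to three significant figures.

Horizontal component vₓ = 83.70 cos 26.3° = 75.04 m/s; vertical v_y0 = 83.70 sin 26.3° = 37.09 m/s.
x = vₓ t ⇒ t = 319/75.04 = 4.251 s.
Height: y = v_y0 t − ½ g t² = 37.09 × 4.251 − 4.905 × 4.251² = 157.7 − 88.65 = 69.01 m.

69.0 m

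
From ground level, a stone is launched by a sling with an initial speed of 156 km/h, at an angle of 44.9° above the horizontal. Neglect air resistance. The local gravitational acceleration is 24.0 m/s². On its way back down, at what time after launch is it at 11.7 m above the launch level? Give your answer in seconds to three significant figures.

Convert: 156 km/h = 156/3.6 = 43.33 m/s.
vₓ = 43.33 cos 44.9° = 30.69 m/s; v_y0 = 43.33 sin 44.9° = 30.59 m/s.
Require v_y0 t − ½ g t² = 11.7, i.e. 12.00 t² − 30.59 t + 11.7 = 0.
Quadratic formula: t = (30.59 ± √374.01) / 24.0 = (30.59 ± 19.34) / 24.0 → t = 0.4687 s or 2.080 s.
The descending-branch root is 2.080 s.

2.08 s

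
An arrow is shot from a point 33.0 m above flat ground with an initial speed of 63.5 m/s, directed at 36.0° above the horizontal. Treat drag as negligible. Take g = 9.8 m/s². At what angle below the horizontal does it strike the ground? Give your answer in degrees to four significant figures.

41.32°

vₓ = 63.50 cos 36.0° = 51.37 m/s; v_y0 = 63.50 sin 36.0° = 37.32 m/s.
With up positive and y = 0 at the ground: y(t) = 33.0 + (37.32) t − 4.900 t². Setting y = 0 and taking the positive root: t = [37.32 + √(37.32² + 2·9.80·33.0)] / 9.80 = (37.32 + 45.17) / 9.80 = 8.417 s.
At impact: v_y = v_y0 − g t = −45.17 m/s; vₓ = 51.37 m/s.
Angle below horizontal: arctan(|v_y|/vₓ) = arctan(45.17/51.37) = 41.32°.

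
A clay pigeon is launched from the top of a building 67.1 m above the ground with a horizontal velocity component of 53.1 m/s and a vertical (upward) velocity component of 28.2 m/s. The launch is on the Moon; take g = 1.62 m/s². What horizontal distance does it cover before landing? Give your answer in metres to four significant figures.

1967 m

Vertical motion (up positive, ground at y = 0): 0.8100 t² − (28.20) t − 67.1 = 0, so t = (28.20 + √(28.20² + 2·1.62·67.1)) / 1.62 = (28.20 + 31.82) / 1.62 = 37.05 s.
Horizontal distance: R = vₓ t = 53.10 × 37.05 = 1967 m.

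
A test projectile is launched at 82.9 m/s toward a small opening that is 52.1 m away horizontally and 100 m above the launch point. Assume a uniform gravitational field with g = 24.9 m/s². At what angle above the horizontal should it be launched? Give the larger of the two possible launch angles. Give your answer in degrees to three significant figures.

Trajectory: y = x tanθ − g x² (1 + tan²θ)/(2v₀²). With x = 52.1, y = 100, v₀ = 82.9, g = 24.9:
4.917 tan²θ − 52.1 tanθ + (104.9) = 0.
tanθ = [52.1 ± √(52.1² − 4 × 4.917 × (104.9))] / (2 × 4.917) = (52.1 ± 25.51) / 9.835, giving tanθ = 2.704 or 7.891.
θ = 69.70° or 82.78°; the larger is 82.78°.

82.8°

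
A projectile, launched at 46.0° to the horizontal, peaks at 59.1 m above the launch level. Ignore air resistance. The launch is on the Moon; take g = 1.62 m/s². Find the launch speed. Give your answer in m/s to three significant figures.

At the peak v_y = 0, so v_y0 = √(2gH) = √(2 × 1.62 × 59.1) = 13.84 m/s.
v_y0 = v₀ sin θ ⇒ v₀ = 13.84 / sin 46.0° = 19.24 m/s.

19.2 m/s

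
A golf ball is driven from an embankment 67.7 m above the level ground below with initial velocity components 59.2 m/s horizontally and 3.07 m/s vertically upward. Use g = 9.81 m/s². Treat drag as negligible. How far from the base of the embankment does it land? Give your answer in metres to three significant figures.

The projectile lands when y = 67.7 + (3.070) t − ½·9.81·t² = 0. Positive root: t = (3.070 + √(3.070² + 2·9.81·67.7)) / 9.81 = (3.070 + 36.57) / 9.81 = 4.041 s.
Horizontal distance: R = vₓ t = 59.20 × 4.041 = 239.2 m.

239 m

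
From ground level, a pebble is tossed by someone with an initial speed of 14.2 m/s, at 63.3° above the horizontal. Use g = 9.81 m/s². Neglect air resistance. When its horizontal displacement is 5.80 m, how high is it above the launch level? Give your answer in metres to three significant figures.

vₓ = 14.20 cos 63.3° = 6.380 m/s; v_y0 = 14.20 sin 63.3° = 12.69 m/s.
Time to reach x = 5.80 m: t = x/vₓ = 5.80/6.380 = 0.9090 s.
Height: y = v_y0 t − ½ g t² = 12.69 × 0.9090 − 4.905 × 0.9090² = 11.53 − 4.053 = 7.479 m.

7.48 m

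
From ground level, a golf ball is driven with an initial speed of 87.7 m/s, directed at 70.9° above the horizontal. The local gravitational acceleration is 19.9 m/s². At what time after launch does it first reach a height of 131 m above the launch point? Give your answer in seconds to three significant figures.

Horizontal component vₓ = 87.70 cos 70.9° = 28.70 m/s; vertical v_y0 = 87.70 sin 70.9° = 82.87 m/s.
Height y(t) = 82.87 t − 9.950 t² = 131 gives 9.950 t² − 82.87 t + 131 = 0.
t = [82.87 ± √(82.87² − 2·19.9·131)] / 19.9 = (82.87 ± 40.67) / 19.9, so t = 2.121 s or t = 6.208 s.
The first (ascending) time is 2.121 s.

2.12 s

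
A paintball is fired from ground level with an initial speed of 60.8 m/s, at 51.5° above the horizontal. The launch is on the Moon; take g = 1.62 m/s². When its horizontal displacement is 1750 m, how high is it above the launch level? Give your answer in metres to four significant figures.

468.4 m

Resolve: vₓ = 60.80 cos 51.5° = 37.85 m/s and v_y0 = 60.80 sin 51.5° = 47.58 m/s.
Time to reach x = 1750 m: t = x/vₓ = 1750/37.85 = 46.24 s.
Height: y = v_y0 t − ½ g t² = 47.58 × 46.24 − 0.8100 × 46.24² = 2200 − 1732 = 468.4 m.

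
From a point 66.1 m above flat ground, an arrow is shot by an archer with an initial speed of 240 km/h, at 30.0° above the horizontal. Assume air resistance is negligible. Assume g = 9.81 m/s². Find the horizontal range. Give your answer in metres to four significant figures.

485.0 m

Convert: 240 km/h = 240/3.6 = 66.67 m/s.
Components: vₓ = 66.67 cos 30.0° = 57.74 m/s, v_y0 = 66.67 sin 30.0° = 33.33 m/s.
Vertical motion (up positive, ground at y = 0): 4.905 t² − (33.33) t − 66.1 = 0, so t = (33.33 + √(33.33² + 2·9.81·66.1)) / 9.81 = (33.33 + 49.07) / 9.81 = 8.400 s.
Horizontal distance: R = vₓ t = 57.74 × 8.400 = 485.0 m.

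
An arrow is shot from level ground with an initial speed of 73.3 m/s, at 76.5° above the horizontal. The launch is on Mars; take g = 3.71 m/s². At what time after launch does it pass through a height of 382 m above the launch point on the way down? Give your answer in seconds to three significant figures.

32.0 s

vₓ = 73.30 cos 76.5° = 17.11 m/s; v_y0 = 73.30 sin 76.5° = 71.27 m/s.
Require v_y0 t − ½ g t² = 382, i.e. 1.855 t² − 71.27 t + 382 = 0.
t = [71.27 ± √(71.27² − 2·3.71·382)] / 3.71 = (71.27 ± 47.39) / 3.71, so t = 6.438 s or t = 31.98 s.
The descending-branch root is 31.98 s.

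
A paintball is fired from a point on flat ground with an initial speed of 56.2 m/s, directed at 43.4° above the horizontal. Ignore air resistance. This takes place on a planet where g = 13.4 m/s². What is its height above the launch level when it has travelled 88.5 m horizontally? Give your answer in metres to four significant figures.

52.22 m

vₓ = 56.20 cos 43.4° = 40.83 m/s; v_y0 = 56.20 sin 43.4° = 38.61 m/s.
At x = 88.5 m, t = x/vₓ = 88.5/40.83 = 2.167 s.
Height: y = v_y0 t − ½ g t² = 38.61 × 2.167 − 6.700 × 2.167² = 83.69 − 31.47 = 52.22 m.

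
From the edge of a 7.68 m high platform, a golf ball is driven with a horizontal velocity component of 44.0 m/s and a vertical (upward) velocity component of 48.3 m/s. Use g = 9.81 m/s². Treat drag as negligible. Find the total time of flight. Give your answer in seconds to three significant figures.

Vertical motion (up positive, ground at y = 0): 4.905 t² − (48.30) t − 7.68 = 0, so t = (48.30 + √(48.30² + 2·9.81·7.68)) / 9.81 = (48.30 + 49.84) / 9.81 = 10.00 s.

10.0 s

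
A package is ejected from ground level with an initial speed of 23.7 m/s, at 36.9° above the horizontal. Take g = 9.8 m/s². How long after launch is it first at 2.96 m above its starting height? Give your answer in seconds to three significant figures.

Components: vₓ = 23.70 cos 36.9° = 18.95 m/s, v_y0 = 23.70 sin 36.9° = 14.23 m/s.
Height y(t) = 14.23 t − 4.900 t² = 2.96 gives 4.900 t² − 14.23 t + 2.96 = 0.
Quadratic formula: t = (14.23 ± √144.48) / 9.80 = (14.23 ± 12.02) / 9.80 → t = 0.2255 s or 2.679 s.
The first (ascending) time is 0.2255 s.

0.226 s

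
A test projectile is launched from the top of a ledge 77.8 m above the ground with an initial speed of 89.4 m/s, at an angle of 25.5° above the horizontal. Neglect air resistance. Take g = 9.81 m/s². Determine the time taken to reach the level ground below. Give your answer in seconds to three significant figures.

9.51 s

Horizontal component vₓ = 89.40 cos 25.5° = 80.69 m/s; vertical v_y0 = 89.40 sin 25.5° = 38.49 m/s.
Vertical motion (up positive, ground at y = 0): 4.905 t² − (38.49) t − 77.8 = 0, so t = (38.49 + √(38.49² + 2·9.81·77.8)) / 9.81 = (38.49 + 54.84) / 9.81 = 9.514 s.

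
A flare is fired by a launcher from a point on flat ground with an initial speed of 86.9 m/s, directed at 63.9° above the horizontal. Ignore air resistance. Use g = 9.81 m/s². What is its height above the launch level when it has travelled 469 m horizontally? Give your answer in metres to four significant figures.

vₓ = 86.90 cos 63.9° = 38.23 m/s; v_y0 = 86.90 sin 63.9° = 78.04 m/s.
Time to reach x = 469 m: t = x/vₓ = 469/38.23 = 12.27 s.
Height: y = v_y0 t − ½ g t² = 78.04 × 12.27 − 4.905 × 12.27² = 957.3 − 738.2 = 219.2 m.

219.2 m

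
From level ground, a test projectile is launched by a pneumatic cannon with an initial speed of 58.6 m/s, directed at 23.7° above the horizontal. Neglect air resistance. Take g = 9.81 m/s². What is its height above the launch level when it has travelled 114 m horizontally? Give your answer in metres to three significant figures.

27.9 m

Components: vₓ = 58.60 cos 23.7° = 53.66 m/s, v_y0 = 58.60 sin 23.7° = 23.55 m/s.
At x = 114 m, t = x/vₓ = 114/53.66 = 2.125 s.
Height: y = v_y0 t − ½ g t² = 23.55 × 2.125 − 4.905 × 2.125² = 50.04 − 22.14 = 27.90 m.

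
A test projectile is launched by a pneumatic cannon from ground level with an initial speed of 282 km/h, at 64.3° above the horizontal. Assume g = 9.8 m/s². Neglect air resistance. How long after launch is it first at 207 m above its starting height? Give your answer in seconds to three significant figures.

Convert: 282 km/h = 282/3.6 = 78.33 m/s.
vₓ = 78.33 cos 64.3° = 33.97 m/s; v_y0 = 78.33 sin 64.3° = 70.58 m/s.
Height y(t) = 70.58 t − 4.900 t² = 207 gives 4.900 t² − 70.58 t + 207 = 0.
t = [70.58 ± √(70.58² − 2·9.80·207)] / 9.80 = (70.58 ± 30.41) / 9.80, so t = 4.099 s or t = 10.31 s.
The first (ascending) time is 4.099 s.

4.10 s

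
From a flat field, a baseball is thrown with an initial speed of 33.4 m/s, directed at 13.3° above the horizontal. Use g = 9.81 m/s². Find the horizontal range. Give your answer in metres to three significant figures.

50.9 m

vₓ = 33.40 cos 13.3° = 32.50 m/s; v_y0 = 33.40 sin 13.3° = 7.684 m/s.
Time aloft: T = 2 v_y0 / g = 2 × 7.684 / 9.81 = 1.566 s.
Range: R = vₓ T = 32.50 × 1.566 = 50.92 m.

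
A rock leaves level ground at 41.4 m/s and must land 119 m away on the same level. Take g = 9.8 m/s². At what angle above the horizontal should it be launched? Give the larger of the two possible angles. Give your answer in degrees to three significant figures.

68.6°

R = v₀² sin 2θ / g gives sin 2θ = gR/v₀² = 9.80·119/41.4² = 0.6804.
2θ = 42.88° or 180° − 42.88° = 137.1°, so θ = 21.44° or 68.56°.
The larger angle is 68.56°.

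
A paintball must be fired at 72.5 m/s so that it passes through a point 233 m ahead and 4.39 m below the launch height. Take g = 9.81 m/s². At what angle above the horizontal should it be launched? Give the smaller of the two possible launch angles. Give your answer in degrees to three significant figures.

Trajectory: y = x tanθ − g x² (1 + tan²θ)/(2v₀²). With x = 233, y = −4.39, v₀ = 72.5, g = 9.81:
50.66 tan²θ − 233 tanθ + (46.27) = 0.
tanθ = [233 ± √(233² − 4 × 50.66 × (46.27))] / (2 × 50.66) = (233 ± 211.9) / 101.3, giving tanθ = 0.2080 or 4.391.
θ = 11.75° or 77.17°; the smaller is 11.75°.

11.7°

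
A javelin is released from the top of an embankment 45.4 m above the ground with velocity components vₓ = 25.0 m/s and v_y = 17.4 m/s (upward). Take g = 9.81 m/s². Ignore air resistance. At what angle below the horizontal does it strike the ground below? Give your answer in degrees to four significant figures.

54.11°

The projectile lands when y = 45.4 + (17.40) t − ½·9.81·t² = 0. Positive root: t = (17.40 + √(17.40² + 2·9.81·45.4)) / 9.81 = (17.40 + 34.55) / 9.81 = 5.295 s.
At impact: v_y = v_y0 − g t = −34.55 m/s; vₓ = 25.00 m/s.
Angle below horizontal: arctan(|v_y|/vₓ) = arctan(34.55/25.00) = 54.11°.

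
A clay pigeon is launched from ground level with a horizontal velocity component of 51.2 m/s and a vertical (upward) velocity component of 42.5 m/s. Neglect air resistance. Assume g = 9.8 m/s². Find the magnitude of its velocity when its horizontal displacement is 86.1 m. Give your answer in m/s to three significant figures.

57.4 m/s

x = vₓ t ⇒ t = 86.1/51.20 = 1.682 s.
Vertical velocity there: v_y = v_y0 − g t = 42.50 − 9.80 × 1.682 = 26.02 m/s.
Speed: √(vₓ² + v_y²) = √(51.20² + 26.02²) = 57.43 m/s.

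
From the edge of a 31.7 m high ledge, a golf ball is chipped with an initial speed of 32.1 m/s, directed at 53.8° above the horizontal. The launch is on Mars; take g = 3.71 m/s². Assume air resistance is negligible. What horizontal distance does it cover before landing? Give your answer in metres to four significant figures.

286.2 m

Components: vₓ = 32.10 cos 53.8° = 18.96 m/s, v_y0 = 32.10 sin 53.8° = 25.90 m/s.
The projectile lands when y = 31.7 + (25.90) t − ½·3.71·t² = 0. Positive root: t = (25.90 + √(25.90² + 2·3.71·31.7)) / 3.71 = (25.90 + 30.10) / 3.71 = 15.10 s.
Horizontal distance: R = vₓ t = 18.96 × 15.10 = 286.2 m.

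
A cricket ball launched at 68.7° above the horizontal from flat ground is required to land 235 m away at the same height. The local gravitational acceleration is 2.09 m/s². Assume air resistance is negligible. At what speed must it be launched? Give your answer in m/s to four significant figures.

Level-ground range: R = v₀² sin(2θ)/g, so v₀ = √(gR / sin 2θ).
v₀ = √(2.09 × 235 / sin 137.4°) = √(491.2 / 0.6769) = √725.61 = 26.94 m/s.

26.94 m/s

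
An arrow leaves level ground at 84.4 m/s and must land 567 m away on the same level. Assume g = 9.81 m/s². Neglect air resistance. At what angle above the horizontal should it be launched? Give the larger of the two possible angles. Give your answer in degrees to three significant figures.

64.3°

R = v₀² sin 2θ / g gives sin 2θ = gR/v₀² = 9.81·567/84.4² = 0.7808.
2θ = 51.34° or 180° − 51.34° = 128.7°, so θ = 25.67° or 64.33°.
The larger angle is 64.33°.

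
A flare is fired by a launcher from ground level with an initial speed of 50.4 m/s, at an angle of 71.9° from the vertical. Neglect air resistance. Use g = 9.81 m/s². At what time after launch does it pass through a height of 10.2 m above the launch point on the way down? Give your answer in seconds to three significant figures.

vₓ = 50.40 sin 71.9° = 47.91 m/s; v_y0 = 50.40 cos 71.9° = 15.66 m/s.
Require v_y0 t − ½ g t² = 10.2, i.e. 4.905 t² − 15.66 t + 10.2 = 0.
t = [15.66 ± √(15.66² − 2·9.81·10.2)] / 9.81 = (15.66 ± 6.712) / 9.81, so t = 0.9119 s or t = 2.280 s.
The descending-branch root is 2.280 s.

2.28 s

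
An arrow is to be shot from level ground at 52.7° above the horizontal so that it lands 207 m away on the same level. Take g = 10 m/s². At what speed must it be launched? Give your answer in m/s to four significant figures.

46.34 m/s

From R = (v₀² / g) sin 2θ: v₀ = √(gR / sin 2θ).
v₀ = √(10.0 × 207 / sin 105.4°) = √(2070 / 0.9641) = √2147.1 = 46.34 m/s.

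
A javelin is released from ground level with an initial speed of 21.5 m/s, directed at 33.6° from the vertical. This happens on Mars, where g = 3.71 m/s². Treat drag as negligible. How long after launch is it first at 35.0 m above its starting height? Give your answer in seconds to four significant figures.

vₓ = 21.50 sin 33.6° = 11.90 m/s; v_y0 = 21.50 cos 33.6° = 17.91 m/s.
Height y(t) = 17.91 t − 1.855 t² = 35.0 gives 1.855 t² − 17.91 t + 35.0 = 0.
t = [17.91 ± √(17.91² − 2·3.71·35.0)] / 3.71 = (17.91 ± 7.810) / 3.71, so t = 2.722 s or t = 6.932 s.
The first (ascending) time is 2.722 s.

2.722 s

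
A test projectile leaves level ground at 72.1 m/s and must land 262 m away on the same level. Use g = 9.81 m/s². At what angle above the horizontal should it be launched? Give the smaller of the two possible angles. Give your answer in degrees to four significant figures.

From R = (v₀²/g) sin 2θ: sin 2θ = 9.81 × 262 / 5198.4 = 0.4944.
2θ = 29.63° or 180° − 29.63° = 150.4°, so θ = 14.82° or 75.18°.
The smaller angle is 14.82°.

14.82°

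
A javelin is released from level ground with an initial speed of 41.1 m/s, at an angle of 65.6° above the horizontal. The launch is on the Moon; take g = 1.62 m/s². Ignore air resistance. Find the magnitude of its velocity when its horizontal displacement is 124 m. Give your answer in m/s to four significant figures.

Horizontal component vₓ = 41.10 cos 65.6° = 16.98 m/s; vertical v_y0 = 41.10 sin 65.6° = 37.43 m/s.
x = vₓ t ⇒ t = 124/16.98 = 7.303 s.
Vertical velocity there: v_y = v_y0 − g t = 37.43 − 1.62 × 7.303 = 25.60 m/s.
Speed: √(vₓ² + v_y²) = √(16.98² + 25.60²) = 30.72 m/s.

30.72 m/s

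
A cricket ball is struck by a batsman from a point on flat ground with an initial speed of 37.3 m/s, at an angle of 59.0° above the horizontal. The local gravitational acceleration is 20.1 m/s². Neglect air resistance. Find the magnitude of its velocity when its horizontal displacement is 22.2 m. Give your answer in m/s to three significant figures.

21.1 m/s

Resolve: vₓ = 37.30 cos 59.0° = 19.21 m/s and v_y0 = 37.30 sin 59.0° = 31.97 m/s.
At x = 22.2 m, t = x/vₓ = 22.2/19.21 = 1.156 s.
Vertical velocity there: v_y = v_y0 − g t = 31.97 − 20.1 × 1.156 = 8.745 m/s.
Speed: √(vₓ² + v_y²) = √(19.21² + 8.745²) = 21.11 m/s.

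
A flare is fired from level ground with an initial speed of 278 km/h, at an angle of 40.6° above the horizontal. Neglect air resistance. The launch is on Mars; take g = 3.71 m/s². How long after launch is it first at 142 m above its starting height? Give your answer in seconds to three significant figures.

3.20 s

Convert: 278 km/h = 278/3.6 = 77.22 m/s.
vₓ = 77.22 cos 40.6° = 58.63 m/s; v_y0 = 77.22 sin 40.6° = 50.25 m/s.
Set y = v_y0 t − ½ g t² = 142: 1.855 t² − 50.25 t + 142 = 0.
t = [50.25 ± √(50.25² − 2·3.71·142)] / 3.71 = (50.25 ± 38.36) / 3.71, so t = 3.205 s or t = 23.89 s.
The first (ascending) time is 3.205 s.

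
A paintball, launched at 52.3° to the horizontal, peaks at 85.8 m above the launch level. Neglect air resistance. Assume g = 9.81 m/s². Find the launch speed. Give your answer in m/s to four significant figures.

51.86 m/s

At the peak v_y = 0, so v_y0 = √(2gH) = √(2 × 9.81 × 85.8) = 41.03 m/s.
v_y0 = v₀ sin θ ⇒ v₀ = 41.03 / sin 52.3° = 51.86 m/s.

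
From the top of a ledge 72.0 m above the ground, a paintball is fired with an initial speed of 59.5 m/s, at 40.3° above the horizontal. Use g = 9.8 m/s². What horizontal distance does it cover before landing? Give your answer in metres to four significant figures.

Components: vₓ = 59.50 cos 40.3° = 45.38 m/s, v_y0 = 59.50 sin 40.3° = 38.48 m/s.
The projectile lands when y = 72.0 + (38.48) t − ½·9.80·t² = 0. Positive root: t = (38.48 + √(38.48² + 2·9.80·72.0)) / 9.80 = (38.48 + 53.78) / 9.80 = 9.415 s.
Horizontal distance: R = vₓ t = 45.38 × 9.415 = 427.2 m.

427.2 m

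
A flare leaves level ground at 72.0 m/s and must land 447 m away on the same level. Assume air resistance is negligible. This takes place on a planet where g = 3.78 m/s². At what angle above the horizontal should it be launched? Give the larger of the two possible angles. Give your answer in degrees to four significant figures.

Level-ground range R = v₀² sin(2θ)/g ⇒ sin(2θ) = gR/v₀² = 3.78 × 447 / 72.0² = 0.3259.
2θ = 19.02° or 180° − 19.02° = 161.0°, so θ = 9.511° or 80.49°.
The larger angle is 80.49°.

80.49°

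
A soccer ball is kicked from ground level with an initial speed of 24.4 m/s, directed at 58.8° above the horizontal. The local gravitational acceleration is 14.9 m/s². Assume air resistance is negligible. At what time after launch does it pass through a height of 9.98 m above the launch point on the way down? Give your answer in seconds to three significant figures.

vₓ = 24.40 cos 58.8° = 12.64 m/s; v_y0 = 24.40 sin 58.8° = 20.87 m/s.
Set y = v_y0 t − ½ g t² = 9.98: 7.450 t² − 20.87 t + 9.98 = 0.
Quadratic formula: t = (20.87 ± √138.19) / 14.9 = (20.87 ± 11.76) / 14.9 → t = 0.6118 s or 2.190 s.
The descending-branch root is 2.190 s.

2.19 s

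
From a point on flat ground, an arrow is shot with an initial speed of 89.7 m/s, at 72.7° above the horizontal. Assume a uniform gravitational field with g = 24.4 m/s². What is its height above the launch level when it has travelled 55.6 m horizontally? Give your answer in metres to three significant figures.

126 m

vₓ = 89.70 cos 72.7° = 26.67 m/s; v_y0 = 89.70 sin 72.7° = 85.64 m/s.
At x = 55.6 m, t = x/vₓ = 55.6/26.67 = 2.084 s.
Height: y = v_y0 t − ½ g t² = 85.64 × 2.084 − 12.20 × 2.084² = 178.5 − 53.00 = 125.5 m.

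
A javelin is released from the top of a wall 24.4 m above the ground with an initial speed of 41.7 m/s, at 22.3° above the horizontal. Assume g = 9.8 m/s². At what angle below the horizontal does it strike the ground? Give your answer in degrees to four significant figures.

34.98°

Resolve: vₓ = 41.70 cos 22.3° = 38.58 m/s and v_y0 = 41.70 sin 22.3° = 15.82 m/s.
With up positive and y = 0 at the ground: y(t) = 24.4 + (15.82) t − 4.900 t². Setting y = 0 and taking the positive root: t = [15.82 + √(15.82² + 2·9.80·24.4)] / 9.80 = (15.82 + 26.99) / 9.80 = 4.369 s.
At impact: v_y = v_y0 − g t = −26.99 m/s; vₓ = 38.58 m/s.
Angle below horizontal: arctan(|v_y|/vₓ) = arctan(26.99/38.58) = 34.98°.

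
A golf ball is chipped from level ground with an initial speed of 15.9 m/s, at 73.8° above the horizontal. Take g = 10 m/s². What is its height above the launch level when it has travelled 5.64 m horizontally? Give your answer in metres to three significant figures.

vₓ = 15.90 cos 73.8° = 4.436 m/s; v_y0 = 15.90 sin 73.8° = 15.27 m/s.
At x = 5.64 m, t = x/vₓ = 5.64/4.436 = 1.271 s.
Height: y = v_y0 t − ½ g t² = 15.27 × 1.271 − 5.000 × 1.271² = 19.41 − 8.083 = 11.33 m.

11.3 m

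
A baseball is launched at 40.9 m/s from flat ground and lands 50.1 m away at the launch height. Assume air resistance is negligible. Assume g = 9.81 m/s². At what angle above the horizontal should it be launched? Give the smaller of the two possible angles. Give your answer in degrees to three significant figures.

8.54°

From R = (v₀²/g) sin 2θ: sin 2θ = 9.81 × 50.1 / 1672.8 = 0.2938.
2θ = 17.09° or 180° − 17.09° = 162.9°, so θ = 8.543° or 81.46°.
The smaller angle is 8.543°.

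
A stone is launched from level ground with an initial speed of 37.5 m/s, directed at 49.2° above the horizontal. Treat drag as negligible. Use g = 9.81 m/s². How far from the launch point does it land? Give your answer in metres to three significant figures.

142 m

Horizontal component vₓ = 37.50 cos 49.2° = 24.50 m/s; vertical v_y0 = 37.50 sin 49.2° = 28.39 m/s.
Flight time T = 2 v_y0 / g = 5.787 s.
Range: R = vₓ T = 24.50 × 5.787 = 141.8 m.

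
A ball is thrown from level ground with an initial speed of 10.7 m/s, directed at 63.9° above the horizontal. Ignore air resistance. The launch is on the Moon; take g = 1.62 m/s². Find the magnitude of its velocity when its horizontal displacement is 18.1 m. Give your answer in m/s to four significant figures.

5.795 m/s

Components: vₓ = 10.70 cos 63.9° = 4.707 m/s, v_y0 = 10.70 sin 63.9° = 9.609 m/s.
At x = 18.1 m, t = x/vₓ = 18.1/4.707 = 3.845 s.
Vertical velocity there: v_y = v_y0 − g t = 9.609 − 1.62 × 3.845 = 3.380 m/s.
Speed: √(vₓ² + v_y²) = √(4.707² + 3.380²) = 5.795 m/s.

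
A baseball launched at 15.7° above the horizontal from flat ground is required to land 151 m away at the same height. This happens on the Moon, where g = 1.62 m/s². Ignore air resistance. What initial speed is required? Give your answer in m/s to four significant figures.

On level ground R = v₀² sin 2θ / g ⇒ v₀ = √(gR / sin 2θ).
v₀ = √(1.62 × 151 / sin 31.40°) = √(244.6 / 0.5210) = √469.51 = 21.67 m/s.

21.67 m/s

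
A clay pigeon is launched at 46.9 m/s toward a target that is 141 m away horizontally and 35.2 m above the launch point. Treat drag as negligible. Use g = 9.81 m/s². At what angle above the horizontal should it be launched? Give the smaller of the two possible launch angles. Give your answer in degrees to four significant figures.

36.24°

Trajectory: y = x tanθ − g x² (1 + tan²θ)/(2v₀²). With x = 141, y = 35.2, v₀ = 46.9, g = 9.81:
44.33 tan²θ − 141 tanθ + (79.53) = 0.
tanθ = [141 ± √(141² − 4 × 44.33 × (79.53))] / (2 × 44.33) = (141 ± 76.01) / 88.67, giving tanθ = 0.7330 or 2.447.
θ = 36.24° or 67.78°; the smaller is 36.24°.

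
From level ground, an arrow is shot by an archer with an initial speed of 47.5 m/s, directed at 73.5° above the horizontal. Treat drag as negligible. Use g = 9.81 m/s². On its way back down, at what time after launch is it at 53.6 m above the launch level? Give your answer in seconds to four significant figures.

Components: vₓ = 47.50 cos 73.5° = 13.49 m/s, v_y0 = 47.50 sin 73.5° = 45.54 m/s.
Set y = v_y0 t − ½ g t² = 53.6: 4.905 t² − 45.54 t + 53.6 = 0.
Quadratic formula: t = (45.54 ± √1022.6) / 9.81 = (45.54 ± 31.98) / 9.81 → t = 1.383 s or 7.902 s.
The descending-branch root is 7.902 s.

7.902 s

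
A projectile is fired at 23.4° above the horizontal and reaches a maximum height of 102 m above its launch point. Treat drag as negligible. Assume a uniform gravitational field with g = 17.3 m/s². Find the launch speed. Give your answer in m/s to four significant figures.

At the peak v_y = 0, so v_y0 = √(2gH) = √(2 × 17.3 × 102) = 59.41 m/s.
v_y0 = v₀ sin θ ⇒ v₀ = 59.41 / sin 23.4° = 149.6 m/s.

149.6 m/s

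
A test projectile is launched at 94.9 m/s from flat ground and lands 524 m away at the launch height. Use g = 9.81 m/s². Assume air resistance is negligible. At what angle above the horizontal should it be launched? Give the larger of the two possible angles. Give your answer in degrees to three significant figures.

Level-ground range R = v₀² sin(2θ)/g ⇒ sin(2θ) = gR/v₀² = 9.81 × 524 / 94.9² = 0.5708.
2θ = 34.80° or 180° − 34.80° = 145.2°, so θ = 17.40° or 72.60°.
The larger angle is 72.60°.

72.6°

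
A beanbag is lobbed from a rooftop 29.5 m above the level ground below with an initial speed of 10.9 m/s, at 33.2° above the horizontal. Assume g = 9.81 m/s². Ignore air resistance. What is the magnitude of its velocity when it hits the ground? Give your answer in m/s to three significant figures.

Resolve: vₓ = 10.90 cos 33.2° = 9.121 m/s and v_y0 = 10.90 sin 33.2° = 5.968 m/s.
The projectile lands when y = 29.5 + (5.968) t − ½·9.81·t² = 0. Positive root: t = (5.968 + √(5.968² + 2·9.81·29.5)) / 9.81 = (5.968 + 24.79) / 9.81 = 3.135 s.
Vertical velocity at impact: v_y = v_y0 − g t = 5.968 − 9.81 × 3.135 = −24.79 m/s.
Speed: |v| = √(vₓ² + v_y²) = √(9.121² + 24.79²) = 26.41 m/s.

26.4 m/s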